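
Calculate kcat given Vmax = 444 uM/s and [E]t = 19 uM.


kcat = Vmax / [E]t
kcat = 444 / 19
kcat = 23.3684 s^-1

23.3684 s^-1


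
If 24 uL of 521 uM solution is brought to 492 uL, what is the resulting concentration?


C2 = C1 * V1 / V2
C2 = 521 * 24 / 492
C2 = 25.4146 uM

25.4146 uM


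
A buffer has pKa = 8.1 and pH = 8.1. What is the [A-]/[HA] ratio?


[A-]/[HA] = 10^(pH - pKa)
= 10^(8.1 - 8.1)
= 1.0

1.0


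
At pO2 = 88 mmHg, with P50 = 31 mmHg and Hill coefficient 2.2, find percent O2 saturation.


Y = pO2^n / (P50^n + pO2^n)
Y = 88^2.2 / (31^2.2 + 88^2.2)
Y = 90.85%

90.85%


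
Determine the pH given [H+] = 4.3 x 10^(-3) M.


pH = -log10([H+])
pH = -log10(4.3 x 10^(-3))
pH = 2.3665

2.3665


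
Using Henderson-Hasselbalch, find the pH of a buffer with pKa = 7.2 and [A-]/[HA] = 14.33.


pH = pKa + log10([A-]/[HA])
pH = 7.2 + log10(14.33)
pH = 8.3562

8.3562


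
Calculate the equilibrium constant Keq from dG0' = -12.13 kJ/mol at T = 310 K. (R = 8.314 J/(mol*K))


Keq = exp(-dG0 * 1000 / (R * T))
Keq = exp(-(-12.13) * 1000 / (8.314 * 310))
Keq = 110.6534

110.6534


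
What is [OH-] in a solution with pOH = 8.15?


[OH-] = 10^(-pOH)
[OH-] = 10^(-8.15)
[OH-] = 7.079e-09 M

7.079e-09 M


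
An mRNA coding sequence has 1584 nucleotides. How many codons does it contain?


codons = nucleotides / 3
codons = 1584 / 3 = 528

528


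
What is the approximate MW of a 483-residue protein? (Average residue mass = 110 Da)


MW = n_residues * 110 Da
MW = 483 * 110
MW = 53130 Da

53130 Da


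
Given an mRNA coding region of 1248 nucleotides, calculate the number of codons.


codons = nucleotides / 3
codons = 1248 / 3 = 416

416


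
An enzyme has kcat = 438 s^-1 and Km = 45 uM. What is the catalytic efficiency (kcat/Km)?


Catalytic efficiency = kcat / Km
= 438 / 45
= 9.7333 uM^-1*s^-1

9.7333 uM^-1*s^-1


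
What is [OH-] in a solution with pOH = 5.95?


[OH-] = 10^(-pOH)
[OH-] = 10^(-5.95)
[OH-] = 1.122e-06 M

1.122e-06 M


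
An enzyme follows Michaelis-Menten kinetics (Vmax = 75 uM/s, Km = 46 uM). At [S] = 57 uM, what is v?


v = Vmax * [S] / (Km + [S])
v = 75 * 57 / (46 + 57)
v = 41.5049 uM/s

41.5049 uM/s


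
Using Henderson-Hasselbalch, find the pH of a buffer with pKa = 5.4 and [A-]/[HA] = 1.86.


pH = pKa + log10([A-]/[HA])
pH = 5.4 + log10(1.86)
pH = 5.6695

5.6695


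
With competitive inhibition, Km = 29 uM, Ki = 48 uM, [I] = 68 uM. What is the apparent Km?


Km_app = Km * (1 + [I]/Ki)
Km_app = 29 * (1 + 68/48)
Km_app = 70.0833 uM

70.0833 uM


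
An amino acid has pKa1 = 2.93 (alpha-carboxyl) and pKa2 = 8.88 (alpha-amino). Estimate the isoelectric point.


pI = (pKa1 + pKa2) / 2
pI = (2.93 + 8.88) / 2
pI = 5.905

5.905


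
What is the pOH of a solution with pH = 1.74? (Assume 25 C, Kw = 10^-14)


pOH = 14 - pH
pOH = 14 - 1.74
pOH = 12.26

12.26


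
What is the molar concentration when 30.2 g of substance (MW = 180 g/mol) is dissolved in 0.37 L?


C = (mass / MW) / volume
C = (30.2 / 180) / 0.37
C = 0.4535 M

0.4535 M


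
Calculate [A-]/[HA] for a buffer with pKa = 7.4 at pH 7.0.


[A-]/[HA] = 10^(pH - pKa)
= 10^(7.0 - 7.4)
= 0.3981

0.3981


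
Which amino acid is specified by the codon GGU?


Standard genetic code lookup.
Codon GGU -> Gly

Gly


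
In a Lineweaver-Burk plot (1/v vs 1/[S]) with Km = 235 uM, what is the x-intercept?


x-intercept = -1/Km
= -1/235
= -0.0043 1/uM

-0.0043 1/uM


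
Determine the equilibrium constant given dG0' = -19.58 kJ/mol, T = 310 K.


Keq = exp(-dG0 * 1000 / (R * T))
Keq = exp(-(-19.58) * 1000 / (8.314 * 310))
Keq = 1992.1701

1992.1701


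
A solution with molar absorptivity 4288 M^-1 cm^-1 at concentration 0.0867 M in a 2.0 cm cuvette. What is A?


A = epsilon * c * l
A = 4288 * 0.0867 * 2.0
A = 743.5392

743.5392


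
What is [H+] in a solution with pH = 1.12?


[H+] = 10^(-pH)
[H+] = 10^(-1.12)
[H+] = 0.0759 M

0.0759 M


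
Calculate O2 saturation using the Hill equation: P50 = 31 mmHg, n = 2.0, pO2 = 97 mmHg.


Y = pO2^n / (P50^n + pO2^n)
Y = 97^2.0 / (31^2.0 + 97^2.0)
Y = 90.73%

90.73%


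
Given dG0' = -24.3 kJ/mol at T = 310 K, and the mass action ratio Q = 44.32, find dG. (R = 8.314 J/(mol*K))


dG = dG0' + RT * ln(Q) / 1000
dG = -24.3 + 8.314 * 310 * ln(44.32) / 1000
dG = -14.5282 kJ/mol

-14.5282 kJ/mol


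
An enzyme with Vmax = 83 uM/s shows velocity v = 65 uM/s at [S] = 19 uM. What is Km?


Km = [S] * (Vmax - v) / v
Km = 19 * (83 - 65) / 65
Km = 5.2615 uM

5.2615 uM


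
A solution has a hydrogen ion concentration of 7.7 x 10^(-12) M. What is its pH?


pH = -log10([H+])
pH = -log10(7.7 x 10^(-12))
pH = 11.1135

11.1135


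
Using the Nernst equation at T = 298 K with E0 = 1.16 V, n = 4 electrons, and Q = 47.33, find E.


E = E0 - (RT/nF) * ln(Q)
E = 1.16 - (8.314 * 298 / (4 * 96485)) * ln(47.33)
E = 1.1352 V

1.1352 V


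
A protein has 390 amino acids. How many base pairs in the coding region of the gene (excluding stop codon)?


Each amino acid = 1 codon = 3 bp
bp = 390 * 3 = 1170 bp

1170 bp


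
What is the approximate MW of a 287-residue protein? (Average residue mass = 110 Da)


MW = n_residues * 110 Da
MW = 287 * 110
MW = 31570 Da

31570 Da


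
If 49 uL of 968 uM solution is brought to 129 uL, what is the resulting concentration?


C2 = C1 * V1 / V2
C2 = 968 * 49 / 129
C2 = 367.6899 uM

367.6899 uM


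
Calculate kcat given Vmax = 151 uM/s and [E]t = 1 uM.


kcat = Vmax / [E]t
kcat = 151 / 1
kcat = 151.0 s^-1

151.0 s^-1


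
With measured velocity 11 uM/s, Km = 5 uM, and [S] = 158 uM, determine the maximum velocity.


Vmax = v * (Km + [S]) / [S]
Vmax = 11 * (5 + 158) / 158
Vmax = 11.3481 uM/s

11.3481 uM/s


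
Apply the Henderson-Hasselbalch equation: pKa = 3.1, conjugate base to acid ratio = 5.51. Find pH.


pH = pKa + log10([A-]/[HA])
pH = 3.1 + log10(5.51)
pH = 3.8412

3.8412


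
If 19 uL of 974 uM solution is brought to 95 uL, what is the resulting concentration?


C2 = C1 * V1 / V2
C2 = 974 * 19 / 95
C2 = 194.8 uM

194.8 uM


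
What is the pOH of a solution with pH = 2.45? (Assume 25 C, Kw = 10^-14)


pOH = 14 - pH
pOH = 14 - 2.45
pOH = 11.55

11.55


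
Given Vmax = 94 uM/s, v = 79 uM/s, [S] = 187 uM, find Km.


Km = [S] * (Vmax - v) / v
Km = 187 * (94 - 79) / 79
Km = 35.5063 uM

35.5063 uM


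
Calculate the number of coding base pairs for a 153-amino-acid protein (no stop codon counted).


Each amino acid = 1 codon = 3 bp
bp = 153 * 3 = 459 bp

459 bp


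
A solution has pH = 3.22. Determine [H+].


[H+] = 10^(-pH)
[H+] = 10^(-3.22)
[H+] = 6.026e-04 M

6.026e-04 M


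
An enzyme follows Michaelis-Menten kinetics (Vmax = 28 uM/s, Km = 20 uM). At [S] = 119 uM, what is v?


v = Vmax * [S] / (Km + [S])
v = 28 * 119 / (20 + 119)
v = 23.9712 uM/s

23.9712 uM/s


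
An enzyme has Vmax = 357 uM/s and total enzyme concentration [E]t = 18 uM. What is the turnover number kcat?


kcat = Vmax / [E]t
kcat = 357 / 18
kcat = 19.8333 s^-1

19.8333 s^-1


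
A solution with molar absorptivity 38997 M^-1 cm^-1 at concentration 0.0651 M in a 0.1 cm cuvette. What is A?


A = epsilon * c * l
A = 38997 * 0.0651 * 0.1
A = 253.8705

253.8705


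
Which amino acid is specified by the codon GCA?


Standard genetic code lookup.
Codon GCA -> Ala

Ala


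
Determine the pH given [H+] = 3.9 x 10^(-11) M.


pH = -log10([H+])
pH = -log10(3.9 x 10^(-11))
pH = 10.4089

10.4089


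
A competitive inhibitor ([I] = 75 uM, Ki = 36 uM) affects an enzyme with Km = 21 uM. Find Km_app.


Km_app = Km * (1 + [I]/Ki)
Km_app = 21 * (1 + 75/36)
Km_app = 64.75 uM

64.75 uM


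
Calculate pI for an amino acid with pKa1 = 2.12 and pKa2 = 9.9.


pI = (pKa1 + pKa2) / 2
pI = (2.12 + 9.9) / 2
pI = 6.01

6.01


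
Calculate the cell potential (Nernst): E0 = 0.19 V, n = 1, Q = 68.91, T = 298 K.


E = E0 - (RT/nF) * ln(Q)
E = 0.19 - (8.314 * 298 / (1 * 96485)) * ln(68.91)
E = 0.0813 V

0.0813 V


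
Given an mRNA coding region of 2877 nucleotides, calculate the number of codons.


codons = nucleotides / 3
codons = 2877 / 3 = 959

959


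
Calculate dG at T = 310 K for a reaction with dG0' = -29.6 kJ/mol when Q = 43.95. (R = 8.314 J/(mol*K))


dG = dG0' + RT * ln(Q) / 1000
dG = -29.6 + 8.314 * 310 * ln(43.95) / 1000
dG = -19.8498 kJ/mol

-19.8498 kJ/mol


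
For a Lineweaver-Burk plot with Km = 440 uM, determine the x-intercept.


x-intercept = -1/Km
= -1/440
= -0.0023 1/uM

-0.0023 1/uM


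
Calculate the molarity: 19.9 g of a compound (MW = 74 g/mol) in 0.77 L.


C = (mass / MW) / volume
C = (19.9 / 74) / 0.77
C = 0.3492 M

0.3492 M


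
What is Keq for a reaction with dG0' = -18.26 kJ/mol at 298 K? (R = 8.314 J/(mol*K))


Keq = exp(-dG0 * 1000 / (R * T))
Keq = exp(-(-18.26) * 1000 / (8.314 * 298))
Keq = 1587.8224

1587.8224


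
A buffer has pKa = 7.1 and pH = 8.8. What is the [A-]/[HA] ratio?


[A-]/[HA] = 10^(pH - pKa)
= 10^(8.8 - 7.1)
= 50.1187

50.1187


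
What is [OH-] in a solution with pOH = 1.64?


[OH-] = 10^(-pOH)
[OH-] = 10^(-1.64)
[OH-] = 0.0229 M

0.0229 M


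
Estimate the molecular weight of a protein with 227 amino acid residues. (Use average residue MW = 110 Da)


MW = n_residues * 110 Da
MW = 227 * 110
MW = 24970 Da

24970 Da


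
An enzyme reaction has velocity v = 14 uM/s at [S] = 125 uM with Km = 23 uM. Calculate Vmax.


Vmax = v * (Km + [S]) / [S]
Vmax = 14 * (23 + 125) / 125
Vmax = 16.576 uM/s

16.576 uM/s


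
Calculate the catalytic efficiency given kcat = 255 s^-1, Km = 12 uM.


Catalytic efficiency = kcat / Km
= 255 / 12
= 21.25 uM^-1*s^-1

21.25 uM^-1*s^-1


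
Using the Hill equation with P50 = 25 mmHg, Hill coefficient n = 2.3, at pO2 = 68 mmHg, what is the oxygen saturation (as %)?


Y = pO2^n / (P50^n + pO2^n)
Y = 68^2.3 / (25^2.3 + 68^2.3)
Y = 90.9%

90.9%


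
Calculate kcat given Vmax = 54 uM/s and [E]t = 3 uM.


kcat = Vmax / [E]t
kcat = 54 / 3
kcat = 18.0 s^-1

18.0 s^-1


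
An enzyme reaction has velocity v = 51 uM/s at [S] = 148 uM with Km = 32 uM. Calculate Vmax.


Vmax = v * (Km + [S]) / [S]
Vmax = 51 * (32 + 148) / 148
Vmax = 62.027 uM/s

62.027 uM/s


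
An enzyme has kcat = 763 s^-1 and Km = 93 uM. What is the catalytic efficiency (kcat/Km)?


Catalytic efficiency = kcat / Km
= 763 / 93
= 8.2043 uM^-1*s^-1

8.2043 uM^-1*s^-1


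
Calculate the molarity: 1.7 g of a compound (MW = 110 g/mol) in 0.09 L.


C = (mass / MW) / volume
C = (1.7 / 110) / 0.09
C = 0.1717 M

0.1717 M


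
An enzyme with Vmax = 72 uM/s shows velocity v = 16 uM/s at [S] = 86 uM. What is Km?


Km = [S] * (Vmax - v) / v
Km = 86 * (72 - 16) / 16
Km = 301.0 uM

301.0 uM


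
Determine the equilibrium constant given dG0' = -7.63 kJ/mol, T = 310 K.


Keq = exp(-dG0 * 1000 / (R * T))
Keq = exp(-(-7.63) * 1000 / (8.314 * 310))
Keq = 19.306

19.306


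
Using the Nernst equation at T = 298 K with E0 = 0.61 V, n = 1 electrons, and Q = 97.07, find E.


E = E0 - (RT/nF) * ln(Q)
E = 0.61 - (8.314 * 298 / (1 * 96485)) * ln(97.07)
E = 0.4925 V

0.4925 V


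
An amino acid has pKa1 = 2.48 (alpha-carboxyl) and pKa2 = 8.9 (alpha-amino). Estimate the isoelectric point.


pI = (pKa1 + pKa2) / 2
pI = (2.48 + 8.9) / 2
pI = 5.69

5.69


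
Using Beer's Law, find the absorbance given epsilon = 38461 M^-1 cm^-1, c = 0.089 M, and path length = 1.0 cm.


A = epsilon * c * l
A = 38461 * 0.089 * 1.0
A = 3423.029

3423.029


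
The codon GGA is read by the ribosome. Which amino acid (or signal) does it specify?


Standard genetic code lookup.
Codon GGA -> Gly

Gly


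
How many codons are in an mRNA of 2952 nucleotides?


codons = nucleotides / 3
codons = 2952 / 3 = 984

984


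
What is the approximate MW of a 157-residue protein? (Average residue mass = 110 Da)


MW = n_residues * 110 Da
MW = 157 * 110
MW = 17270 Da

17270 Da


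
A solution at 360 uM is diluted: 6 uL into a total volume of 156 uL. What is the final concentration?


C2 = C1 * V1 / V2
C2 = 360 * 6 / 156
C2 = 13.8462 uM

13.8462 uM


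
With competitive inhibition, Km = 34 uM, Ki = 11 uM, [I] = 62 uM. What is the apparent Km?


Km_app = Km * (1 + [I]/Ki)
Km_app = 34 * (1 + 62/11)
Km_app = 225.6364 uM

225.6364 uM


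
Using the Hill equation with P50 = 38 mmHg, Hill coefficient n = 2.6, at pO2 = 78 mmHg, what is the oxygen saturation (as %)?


Y = pO2^n / (P50^n + pO2^n)
Y = 78^2.6 / (38^2.6 + 78^2.6)
Y = 86.64%

86.64%


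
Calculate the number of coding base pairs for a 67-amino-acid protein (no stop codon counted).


Each amino acid = 1 codon = 3 bp
bp = 67 * 3 = 201 bp

201 bp


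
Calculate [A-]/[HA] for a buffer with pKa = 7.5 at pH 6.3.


[A-]/[HA] = 10^(pH - pKa)
= 10^(6.3 - 7.5)
= 0.0631

0.0631


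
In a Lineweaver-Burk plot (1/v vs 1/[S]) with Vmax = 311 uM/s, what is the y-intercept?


y-intercept = 1/Vmax
= 1/311
= 0.0032 s/uM

0.0032 s/uM


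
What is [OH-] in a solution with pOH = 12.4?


[OH-] = 10^(-pOH)
[OH-] = 10^(-12.4)
[OH-] = 3.981e-13 M

3.981e-13 M


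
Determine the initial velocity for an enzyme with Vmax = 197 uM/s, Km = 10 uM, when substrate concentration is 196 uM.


v = Vmax * [S] / (Km + [S])
v = 197 * 196 / (10 + 196)
v = 187.4369 uM/s

187.4369 uM/s


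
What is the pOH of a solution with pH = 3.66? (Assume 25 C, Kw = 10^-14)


pOH = 14 - pH
pOH = 14 - 3.66
pOH = 10.34

10.34


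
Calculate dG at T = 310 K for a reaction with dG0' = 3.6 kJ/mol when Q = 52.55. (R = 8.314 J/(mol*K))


dG = dG0' + RT * ln(Q) / 1000
dG = 3.6 + 8.314 * 310 * ln(52.55) / 1000
dG = 13.8108 kJ/mol

13.8108 kJ/mol


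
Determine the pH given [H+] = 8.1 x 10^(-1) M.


pH = -log10([H+])
pH = -log10(8.1 x 10^(-1))
pH = 0.0915

0.0915


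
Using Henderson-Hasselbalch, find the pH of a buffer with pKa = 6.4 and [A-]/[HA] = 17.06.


pH = pKa + log10([A-]/[HA])
pH = 6.4 + log10(17.06)
pH = 7.632

7.632


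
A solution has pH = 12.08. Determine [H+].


[H+] = 10^(-pH)
[H+] = 10^(-12.08)
[H+] = 8.318e-13 M

8.318e-13 M


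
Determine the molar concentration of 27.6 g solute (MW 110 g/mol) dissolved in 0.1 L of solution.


C = (mass / MW) / volume
C = (27.6 / 110) / 0.1
C = 2.5091 M

2.5091 M


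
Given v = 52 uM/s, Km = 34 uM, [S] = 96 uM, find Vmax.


Vmax = v * (Km + [S]) / [S]
Vmax = 52 * (34 + 96) / 96
Vmax = 70.4167 uM/s

70.4167 uM/s


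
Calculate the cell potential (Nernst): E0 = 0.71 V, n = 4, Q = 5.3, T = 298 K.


E = E0 - (RT/nF) * ln(Q)
E = 0.71 - (8.314 * 298 / (4 * 96485)) * ln(5.3)
E = 0.6993 V

0.6993 V


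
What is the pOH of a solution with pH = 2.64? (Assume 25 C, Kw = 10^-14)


pOH = 14 - pH
pOH = 14 - 2.64
pOH = 11.36

11.36


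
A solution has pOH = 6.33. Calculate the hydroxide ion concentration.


[OH-] = 10^(-pOH)
[OH-] = 10^(-6.33)
[OH-] = 4.677e-07 M

4.677e-07 M


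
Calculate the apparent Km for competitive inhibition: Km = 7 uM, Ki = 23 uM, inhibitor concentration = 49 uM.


Km_app = Km * (1 + [I]/Ki)
Km_app = 7 * (1 + 49/23)
Km_app = 21.913 uM

21.913 uM


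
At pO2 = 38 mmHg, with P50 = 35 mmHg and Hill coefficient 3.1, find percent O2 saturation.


Y = pO2^n / (P50^n + pO2^n)
Y = 38^3.1 / (35^3.1 + 38^3.1)
Y = 56.34%

56.34%


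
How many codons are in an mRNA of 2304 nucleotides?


codons = nucleotides / 3
codons = 2304 / 3 = 768

768


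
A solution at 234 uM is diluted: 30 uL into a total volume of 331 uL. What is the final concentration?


C2 = C1 * V1 / V2
C2 = 234 * 30 / 331
C2 = 21.2085 uM

21.2085 uM


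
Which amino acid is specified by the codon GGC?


Standard genetic code lookup.
Codon GGC -> Gly

Gly


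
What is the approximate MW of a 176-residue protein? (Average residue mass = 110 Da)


MW = n_residues * 110 Da
MW = 176 * 110
MW = 19360 Da

19360 Da


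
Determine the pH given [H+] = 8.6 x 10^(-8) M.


pH = -log10([H+])
pH = -log10(8.6 x 10^(-8))
pH = 7.0655

7.0655


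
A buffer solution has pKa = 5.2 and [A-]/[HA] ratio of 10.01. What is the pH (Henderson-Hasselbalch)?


pH = pKa + log10([A-]/[HA])
pH = 5.2 + log10(10.01)
pH = 6.2004

6.2004


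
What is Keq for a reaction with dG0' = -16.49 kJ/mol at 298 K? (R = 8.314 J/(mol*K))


Keq = exp(-dG0 * 1000 / (R * T))
Keq = exp(-(-16.49) * 1000 / (8.314 * 298))
Keq = 777.2093

777.2093


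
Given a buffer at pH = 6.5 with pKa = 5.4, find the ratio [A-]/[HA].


[A-]/[HA] = 10^(pH - pKa)
= 10^(6.5 - 5.4)
= 12.5893

12.5893


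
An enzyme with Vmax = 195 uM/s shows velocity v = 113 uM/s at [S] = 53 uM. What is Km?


Km = [S] * (Vmax - v) / v
Km = 53 * (195 - 113) / 113
Km = 38.4602 uM

38.4602 uM


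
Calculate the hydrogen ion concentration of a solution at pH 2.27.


[H+] = 10^(-pH)
[H+] = 10^(-2.27)
[H+] = 0.0054 M

0.0054 M


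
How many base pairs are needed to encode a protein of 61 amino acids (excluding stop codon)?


Each amino acid = 1 codon = 3 bp
bp = 61 * 3 = 183 bp

183 bp


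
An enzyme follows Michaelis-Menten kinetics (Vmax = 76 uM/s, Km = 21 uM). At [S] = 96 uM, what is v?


v = Vmax * [S] / (Km + [S])
v = 76 * 96 / (21 + 96)
v = 62.359 uM/s

62.359 uM/s


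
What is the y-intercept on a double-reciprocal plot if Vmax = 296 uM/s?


y-intercept = 1/Vmax
= 1/296
= 0.0034 s/uM

0.0034 s/uM


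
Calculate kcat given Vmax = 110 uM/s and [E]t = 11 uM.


kcat = Vmax / [E]t
kcat = 110 / 11
kcat = 10.0 s^-1

10.0 s^-1


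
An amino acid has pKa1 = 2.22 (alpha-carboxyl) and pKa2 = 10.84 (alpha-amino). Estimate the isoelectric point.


pI = (pKa1 + pKa2) / 2
pI = (2.22 + 10.84) / 2
pI = 6.53

6.53


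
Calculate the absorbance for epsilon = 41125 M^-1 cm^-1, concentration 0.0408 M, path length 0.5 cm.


A = epsilon * c * l
A = 41125 * 0.0408 * 0.5
A = 838.95

838.95


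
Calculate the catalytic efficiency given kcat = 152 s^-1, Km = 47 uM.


Catalytic efficiency = kcat / Km
= 152 / 47
= 3.234 uM^-1*s^-1

3.234 uM^-1*s^-1


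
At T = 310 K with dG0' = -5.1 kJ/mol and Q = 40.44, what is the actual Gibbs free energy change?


dG = dG0' + RT * ln(Q) / 1000
dG = -5.1 + 8.314 * 310 * ln(40.44) / 1000
dG = 4.4357 kJ/mol

4.4357 kJ/mol


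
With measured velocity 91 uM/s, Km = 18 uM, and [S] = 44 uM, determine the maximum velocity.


Vmax = v * (Km + [S]) / [S]
Vmax = 91 * (18 + 44) / 44
Vmax = 128.2273 uM/s

128.2273 uM/s


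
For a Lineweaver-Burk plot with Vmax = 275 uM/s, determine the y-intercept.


y-intercept = 1/Vmax
= 1/275
= 0.0036 s/uM

0.0036 s/uM


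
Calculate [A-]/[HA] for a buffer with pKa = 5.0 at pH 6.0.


[A-]/[HA] = 10^(pH - pKa)
= 10^(6.0 - 5.0)
= 10.0

10.0


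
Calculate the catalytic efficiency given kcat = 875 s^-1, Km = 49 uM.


Catalytic efficiency = kcat / Km
= 875 / 49
= 17.8571 uM^-1*s^-1

17.8571 uM^-1*s^-1


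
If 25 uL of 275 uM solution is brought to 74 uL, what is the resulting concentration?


C2 = C1 * V1 / V2
C2 = 275 * 25 / 74
C2 = 92.9054 uM

92.9054 uM


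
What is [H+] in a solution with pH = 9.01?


[H+] = 10^(-pH)
[H+] = 10^(-9.01)
[H+] = 9.772e-10 M

9.772e-10 M


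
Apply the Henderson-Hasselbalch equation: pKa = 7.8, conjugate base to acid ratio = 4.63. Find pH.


pH = pKa + log10([A-]/[HA])
pH = 7.8 + log10(4.63)
pH = 8.4656

8.4656


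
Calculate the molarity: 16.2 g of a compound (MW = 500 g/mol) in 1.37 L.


C = (mass / MW) / volume
C = (16.2 / 500) / 1.37
C = 0.0236 M

0.0236 M


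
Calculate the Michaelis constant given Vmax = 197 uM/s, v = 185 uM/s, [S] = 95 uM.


Km = [S] * (Vmax - v) / v
Km = 95 * (197 - 185) / 185
Km = 6.1622 uM

6.1622 uM


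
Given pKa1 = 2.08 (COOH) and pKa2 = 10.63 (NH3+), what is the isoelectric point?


pI = (pKa1 + pKa2) / 2
pI = (2.08 + 10.63) / 2
pI = 6.355

6.355


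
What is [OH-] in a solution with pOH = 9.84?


[OH-] = 10^(-pOH)
[OH-] = 10^(-9.84)
[OH-] = 1.445e-10 M

1.445e-10 M


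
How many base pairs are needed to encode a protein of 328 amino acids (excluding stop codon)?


Each amino acid = 1 codon = 3 bp
bp = 328 * 3 = 984 bp

984 bp


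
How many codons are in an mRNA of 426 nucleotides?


codons = nucleotides / 3
codons = 426 / 3 = 142

142


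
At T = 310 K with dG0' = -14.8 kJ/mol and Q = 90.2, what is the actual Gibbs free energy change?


dG = dG0' + RT * ln(Q) / 1000
dG = -14.8 + 8.314 * 310 * ln(90.2) / 1000
dG = -3.1967 kJ/mol

-3.1967 kJ/mol


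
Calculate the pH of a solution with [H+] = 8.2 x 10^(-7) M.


pH = -log10([H+])
pH = -log10(8.2 x 10^(-7))
pH = 6.0862

6.0862


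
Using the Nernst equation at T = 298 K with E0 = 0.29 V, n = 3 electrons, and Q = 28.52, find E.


E = E0 - (RT/nF) * ln(Q)
E = 0.29 - (8.314 * 298 / (3 * 96485)) * ln(28.52)
E = 0.2613 V

0.2613 V


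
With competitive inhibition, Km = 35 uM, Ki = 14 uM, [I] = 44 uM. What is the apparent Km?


Km_app = Km * (1 + [I]/Ki)
Km_app = 35 * (1 + 44/14)
Km_app = 145.0 uM

145.0 uM


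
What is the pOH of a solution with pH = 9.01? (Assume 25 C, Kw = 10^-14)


pOH = 14 - pH
pOH = 14 - 9.01
pOH = 4.99

4.99


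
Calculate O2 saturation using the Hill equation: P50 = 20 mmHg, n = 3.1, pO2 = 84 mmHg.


Y = pO2^n / (P50^n + pO2^n)
Y = 84^3.1 / (20^3.1 + 84^3.1)
Y = 98.84%

98.84%


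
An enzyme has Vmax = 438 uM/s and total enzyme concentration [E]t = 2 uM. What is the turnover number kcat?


kcat = Vmax / [E]t
kcat = 438 / 2
kcat = 219.0 s^-1

219.0 s^-1


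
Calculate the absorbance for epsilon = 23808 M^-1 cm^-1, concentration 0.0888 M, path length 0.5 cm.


A = epsilon * c * l
A = 23808 * 0.0888 * 0.5
A = 1057.0752

1057.0752


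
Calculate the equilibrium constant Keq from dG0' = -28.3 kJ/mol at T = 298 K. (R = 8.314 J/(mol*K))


Keq = exp(-dG0 * 1000 / (R * T))
Keq = exp(-(-28.3) * 1000 / (8.314 * 298))
Keq = 91351.8024

91351.8024


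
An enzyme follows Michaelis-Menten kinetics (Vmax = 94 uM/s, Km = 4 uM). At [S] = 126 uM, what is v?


v = Vmax * [S] / (Km + [S])
v = 94 * 126 / (4 + 126)
v = 91.1077 uM/s

91.1077 uM/s


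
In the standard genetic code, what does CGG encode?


Standard genetic code lookup.
Codon CGG -> Arg

Arg


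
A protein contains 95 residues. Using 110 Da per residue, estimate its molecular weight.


MW = n_residues * 110 Da
MW = 95 * 110
MW = 10450 Da

10450 Da


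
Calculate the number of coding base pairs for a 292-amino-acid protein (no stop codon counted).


Each amino acid = 1 codon = 3 bp
bp = 292 * 3 = 876 bp

876 bp


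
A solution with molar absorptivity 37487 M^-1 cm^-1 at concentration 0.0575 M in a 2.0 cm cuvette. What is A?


A = epsilon * c * l
A = 37487 * 0.0575 * 2.0
A = 4311.005

4311.005


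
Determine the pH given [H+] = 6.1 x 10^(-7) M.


pH = -log10([H+])
pH = -log10(6.1 x 10^(-7))
pH = 6.2147

6.2147


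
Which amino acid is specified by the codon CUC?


Standard genetic code lookup.
Codon CUC -> Leu

Leu


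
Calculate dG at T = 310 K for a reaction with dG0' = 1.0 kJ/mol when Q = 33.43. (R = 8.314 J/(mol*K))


dG = dG0' + RT * ln(Q) / 1000
dG = 1.0 + 8.314 * 310 * ln(33.43) / 1000
dG = 10.0451 kJ/mol

10.0451 kJ/mol


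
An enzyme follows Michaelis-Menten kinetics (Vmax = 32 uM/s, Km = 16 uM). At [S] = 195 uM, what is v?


v = Vmax * [S] / (Km + [S])
v = 32 * 195 / (16 + 195)
v = 29.5735 uM/s

29.5735 uM/s


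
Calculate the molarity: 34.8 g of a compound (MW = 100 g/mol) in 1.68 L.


C = (mass / MW) / volume
C = (34.8 / 100) / 1.68
C = 0.2071 M

0.2071 M


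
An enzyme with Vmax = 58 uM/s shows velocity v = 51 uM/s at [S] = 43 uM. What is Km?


Km = [S] * (Vmax - v) / v
Km = 43 * (58 - 51) / 51
Km = 5.902 uM

5.902 uM


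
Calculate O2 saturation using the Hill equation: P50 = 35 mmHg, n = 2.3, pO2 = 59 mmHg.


Y = pO2^n / (P50^n + pO2^n)
Y = 59^2.3 / (35^2.3 + 59^2.3)
Y = 76.87%

76.87%


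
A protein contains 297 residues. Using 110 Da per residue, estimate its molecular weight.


MW = n_residues * 110 Da
MW = 297 * 110
MW = 32670 Da

32670 Da


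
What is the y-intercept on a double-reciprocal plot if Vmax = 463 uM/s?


y-intercept = 1/Vmax
= 1/463
= 0.0022 s/uM

0.0022 s/uM


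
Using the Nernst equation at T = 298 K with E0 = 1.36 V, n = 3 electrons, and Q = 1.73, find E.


E = E0 - (RT/nF) * ln(Q)
E = 1.36 - (8.314 * 298 / (3 * 96485)) * ln(1.73)
E = 1.3553 V

1.3553 V


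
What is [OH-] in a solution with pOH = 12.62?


[OH-] = 10^(-pOH)
[OH-] = 10^(-12.62)
[OH-] = 2.399e-13 M

2.399e-13 M


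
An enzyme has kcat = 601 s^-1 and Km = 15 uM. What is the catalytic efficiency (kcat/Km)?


Catalytic efficiency = kcat / Km
= 601 / 15
= 40.0667 uM^-1*s^-1

40.0667 uM^-1*s^-1


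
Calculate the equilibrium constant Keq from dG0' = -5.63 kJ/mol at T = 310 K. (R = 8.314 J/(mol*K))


Keq = exp(-dG0 * 1000 / (R * T))
Keq = exp(-(-5.63) * 1000 / (8.314 * 310))
Keq = 8.8855

8.8855


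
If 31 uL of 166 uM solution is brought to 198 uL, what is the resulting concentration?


C2 = C1 * V1 / V2
C2 = 166 * 31 / 198
C2 = 25.9899 uM

25.9899 uM


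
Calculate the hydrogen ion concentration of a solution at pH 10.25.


[H+] = 10^(-pH)
[H+] = 10^(-10.25)
[H+] = 5.623e-11 M

5.623e-11 M


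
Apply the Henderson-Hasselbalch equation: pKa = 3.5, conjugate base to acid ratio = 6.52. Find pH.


pH = pKa + log10([A-]/[HA])
pH = 3.5 + log10(6.52)
pH = 4.3142

4.3142


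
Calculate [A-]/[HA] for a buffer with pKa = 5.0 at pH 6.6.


[A-]/[HA] = 10^(pH - pKa)
= 10^(6.6 - 5.0)
= 39.8107

39.8107


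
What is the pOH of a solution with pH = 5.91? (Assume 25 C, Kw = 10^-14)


pOH = 14 - pH
pOH = 14 - 5.91
pOH = 8.09

8.09


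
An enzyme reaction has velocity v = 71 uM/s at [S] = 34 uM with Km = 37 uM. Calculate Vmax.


Vmax = v * (Km + [S]) / [S]
Vmax = 71 * (37 + 34) / 34
Vmax = 148.2647 uM/s

148.2647 uM/s


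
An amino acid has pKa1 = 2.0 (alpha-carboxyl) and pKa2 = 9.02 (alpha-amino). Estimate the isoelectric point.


pI = (pKa1 + pKa2) / 2
pI = (2.0 + 9.02) / 2
pI = 5.51

5.51


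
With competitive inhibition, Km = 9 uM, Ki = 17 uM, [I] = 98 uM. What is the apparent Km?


Km_app = Km * (1 + [I]/Ki)
Km_app = 9 * (1 + 98/17)
Km_app = 60.8824 uM

60.8824 uM


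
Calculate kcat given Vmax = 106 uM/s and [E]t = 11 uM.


kcat = Vmax / [E]t
kcat = 106 / 11
kcat = 9.6364 s^-1

9.6364 s^-1


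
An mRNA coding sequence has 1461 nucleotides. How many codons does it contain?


codons = nucleotides / 3
codons = 1461 / 3 = 487

487


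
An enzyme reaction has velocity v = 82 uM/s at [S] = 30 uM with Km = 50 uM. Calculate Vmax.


Vmax = v * (Km + [S]) / [S]
Vmax = 82 * (50 + 30) / 30
Vmax = 218.6667 uM/s

218.6667 uM/s


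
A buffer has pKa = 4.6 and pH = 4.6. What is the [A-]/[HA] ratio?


[A-]/[HA] = 10^(pH - pKa)
= 10^(4.6 - 4.6)
= 1.0

1.0


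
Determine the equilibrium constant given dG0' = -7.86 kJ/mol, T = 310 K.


Keq = exp(-dG0 * 1000 / (R * T))
Keq = exp(-(-7.86) * 1000 / (8.314 * 310))
Keq = 21.1081

21.1081


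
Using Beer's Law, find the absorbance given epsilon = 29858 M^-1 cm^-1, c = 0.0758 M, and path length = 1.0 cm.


A = epsilon * c * l
A = 29858 * 0.0758 * 1.0
A = 2263.2364

2263.2364


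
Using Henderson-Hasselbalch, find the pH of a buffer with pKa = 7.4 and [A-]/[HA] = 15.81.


pH = pKa + log10([A-]/[HA])
pH = 7.4 + log10(15.81)
pH = 8.5989

8.5989


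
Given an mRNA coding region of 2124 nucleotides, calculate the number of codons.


codons = nucleotides / 3
codons = 2124 / 3 = 708

708


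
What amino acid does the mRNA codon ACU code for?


Standard genetic code lookup.
Codon ACU -> Thr

Thr


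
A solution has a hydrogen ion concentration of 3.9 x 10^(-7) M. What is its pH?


pH = -log10([H+])
pH = -log10(3.9 x 10^(-7))
pH = 6.4089

6.4089


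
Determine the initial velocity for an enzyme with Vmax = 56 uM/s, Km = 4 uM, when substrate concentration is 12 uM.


v = Vmax * [S] / (Km + [S])
v = 56 * 12 / (4 + 12)
v = 42.0 uM/s

42.0 uM/s


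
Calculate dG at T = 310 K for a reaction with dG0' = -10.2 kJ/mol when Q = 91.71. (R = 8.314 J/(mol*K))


dG = dG0' + RT * ln(Q) / 1000
dG = -10.2 + 8.314 * 310 * ln(91.71) / 1000
dG = 1.446 kJ/mol

1.446 kJ/mol


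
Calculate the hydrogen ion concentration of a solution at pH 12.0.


[H+] = 10^(-pH)
[H+] = 10^(-12.0)
[H+] = 1.000e-12 M

1.000e-12 M


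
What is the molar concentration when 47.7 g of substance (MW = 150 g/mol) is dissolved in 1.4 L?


C = (mass / MW) / volume
C = (47.7 / 150) / 1.4
C = 0.2271 M

0.2271 M


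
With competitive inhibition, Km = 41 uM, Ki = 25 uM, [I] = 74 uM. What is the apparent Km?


Km_app = Km * (1 + [I]/Ki)
Km_app = 41 * (1 + 74/25)
Km_app = 162.36 uM

162.36 uM


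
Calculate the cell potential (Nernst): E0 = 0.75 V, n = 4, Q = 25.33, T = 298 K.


E = E0 - (RT/nF) * ln(Q)
E = 0.75 - (8.314 * 298 / (4 * 96485)) * ln(25.33)
E = 0.7293 V

0.7293 V


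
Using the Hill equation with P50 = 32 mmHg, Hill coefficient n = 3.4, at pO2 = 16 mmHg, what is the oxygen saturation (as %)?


Y = pO2^n / (P50^n + pO2^n)
Y = 16^3.4 / (32^3.4 + 16^3.4)
Y = 8.65%

8.65%


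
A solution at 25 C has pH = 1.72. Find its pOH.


pOH = 14 - pH
pOH = 14 - 1.72
pOH = 12.28

12.28


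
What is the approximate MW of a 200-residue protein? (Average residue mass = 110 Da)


MW = n_residues * 110 Da
MW = 200 * 110
MW = 22000 Da

22000 Da


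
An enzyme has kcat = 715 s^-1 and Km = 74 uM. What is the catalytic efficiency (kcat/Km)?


Catalytic efficiency = kcat / Km
= 715 / 74
= 9.6622 uM^-1*s^-1

9.6622 uM^-1*s^-1


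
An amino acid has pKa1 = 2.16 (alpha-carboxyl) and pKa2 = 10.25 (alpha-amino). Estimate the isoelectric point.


pI = (pKa1 + pKa2) / 2
pI = (2.16 + 10.25) / 2
pI = 6.205

6.205


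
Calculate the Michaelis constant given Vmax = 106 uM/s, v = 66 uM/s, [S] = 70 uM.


Km = [S] * (Vmax - v) / v
Km = 70 * (106 - 66) / 66
Km = 42.4242 uM

42.4242 uM


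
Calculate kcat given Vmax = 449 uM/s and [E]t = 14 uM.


kcat = Vmax / [E]t
kcat = 449 / 14
kcat = 32.0714 s^-1

32.0714 s^-1


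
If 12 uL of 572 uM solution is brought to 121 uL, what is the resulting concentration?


C2 = C1 * V1 / V2
C2 = 572 * 12 / 121
C2 = 56.7273 uM

56.7273 uM


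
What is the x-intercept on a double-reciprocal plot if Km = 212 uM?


x-intercept = -1/Km
= -1/212
= -0.0047 1/uM

-0.0047 1/uM


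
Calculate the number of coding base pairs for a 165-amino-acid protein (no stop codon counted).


Each amino acid = 1 codon = 3 bp
bp = 165 * 3 = 495 bp

495 bp


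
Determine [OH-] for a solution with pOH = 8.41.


[OH-] = 10^(-pOH)
[OH-] = 10^(-8.41)
[OH-] = 3.890e-09 M

3.890e-09 M


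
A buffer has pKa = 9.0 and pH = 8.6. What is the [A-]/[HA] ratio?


[A-]/[HA] = 10^(pH - pKa)
= 10^(8.6 - 9.0)
= 0.3981

0.3981


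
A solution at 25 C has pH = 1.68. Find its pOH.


pOH = 14 - pH
pOH = 14 - 1.68
pOH = 12.32

12.32


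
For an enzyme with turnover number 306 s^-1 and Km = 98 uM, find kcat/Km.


Catalytic efficiency = kcat / Km
= 306 / 98
= 3.1224 uM^-1*s^-1

3.1224 uM^-1*s^-1


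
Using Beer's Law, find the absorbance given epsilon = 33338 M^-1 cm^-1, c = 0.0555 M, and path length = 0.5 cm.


A = epsilon * c * l
A = 33338 * 0.0555 * 0.5
A = 925.1295

925.1295


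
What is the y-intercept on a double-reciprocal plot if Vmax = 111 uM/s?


y-intercept = 1/Vmax
= 1/111
= 0.009 s/uM

0.009 s/uM


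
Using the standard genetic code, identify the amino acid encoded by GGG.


Standard genetic code lookup.
Codon GGG -> Gly

Gly


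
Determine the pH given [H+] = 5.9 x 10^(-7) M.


pH = -log10([H+])
pH = -log10(5.9 x 10^(-7))
pH = 6.2291

6.2291


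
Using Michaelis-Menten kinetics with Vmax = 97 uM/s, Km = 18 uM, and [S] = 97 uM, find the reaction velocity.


v = Vmax * [S] / (Km + [S])
v = 97 * 97 / (18 + 97)
v = 81.8174 uM/s

81.8174 uM/s


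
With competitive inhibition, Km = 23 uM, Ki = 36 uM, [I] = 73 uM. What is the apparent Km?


Km_app = Km * (1 + [I]/Ki)
Km_app = 23 * (1 + 73/36)
Km_app = 69.6389 uM

69.6389 uM


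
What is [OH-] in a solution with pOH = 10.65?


[OH-] = 10^(-pOH)
[OH-] = 10^(-10.65)
[OH-] = 2.239e-11 M

2.239e-11 M


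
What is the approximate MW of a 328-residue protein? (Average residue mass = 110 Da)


MW = n_residues * 110 Da
MW = 328 * 110
MW = 36080 Da

36080 Da


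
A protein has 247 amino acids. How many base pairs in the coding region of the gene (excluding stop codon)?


Each amino acid = 1 codon = 3 bp
bp = 247 * 3 = 741 bp

741 bp


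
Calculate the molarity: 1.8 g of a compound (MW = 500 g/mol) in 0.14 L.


C = (mass / MW) / volume
C = (1.8 / 500) / 0.14
C = 0.0257 M

0.0257 M


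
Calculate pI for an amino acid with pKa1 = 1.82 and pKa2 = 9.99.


pI = (pKa1 + pKa2) / 2
pI = (1.82 + 9.99) / 2
pI = 5.905

5.905


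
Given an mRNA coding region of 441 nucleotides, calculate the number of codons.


codons = nucleotides / 3
codons = 441 / 3 = 147

147


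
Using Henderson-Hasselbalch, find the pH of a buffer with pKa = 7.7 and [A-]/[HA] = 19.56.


pH = pKa + log10([A-]/[HA])
pH = 7.7 + log10(19.56)
pH = 8.9914

8.9914


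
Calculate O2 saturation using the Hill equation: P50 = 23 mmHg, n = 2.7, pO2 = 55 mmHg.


Y = pO2^n / (P50^n + pO2^n)
Y = 55^2.7 / (23^2.7 + 55^2.7)
Y = 91.32%

91.32%


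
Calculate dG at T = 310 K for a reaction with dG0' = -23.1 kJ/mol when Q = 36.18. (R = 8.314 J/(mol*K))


dG = dG0' + RT * ln(Q) / 1000
dG = -23.1 + 8.314 * 310 * ln(36.18) / 1000
dG = -13.8512 kJ/mol

-13.8512 kJ/mol


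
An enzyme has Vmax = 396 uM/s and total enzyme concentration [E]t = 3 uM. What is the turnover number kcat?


kcat = Vmax / [E]t
kcat = 396 / 3
kcat = 132.0 s^-1

132.0 s^-1


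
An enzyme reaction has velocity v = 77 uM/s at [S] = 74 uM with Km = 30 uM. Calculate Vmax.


Vmax = v * (Km + [S]) / [S]
Vmax = 77 * (30 + 74) / 74
Vmax = 108.2162 uM/s

108.2162 uM/s


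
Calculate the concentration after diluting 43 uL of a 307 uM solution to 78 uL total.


C2 = C1 * V1 / V2
C2 = 307 * 43 / 78
C2 = 169.2436 uM

169.2436 uM


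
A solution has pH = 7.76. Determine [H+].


[H+] = 10^(-pH)
[H+] = 10^(-7.76)
[H+] = 1.738e-08 M

1.738e-08 M


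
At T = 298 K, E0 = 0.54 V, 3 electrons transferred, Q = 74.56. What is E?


E = E0 - (RT/nF) * ln(Q)
E = 0.54 - (8.314 * 298 / (3 * 96485)) * ln(74.56)
E = 0.5031 V

0.5031 V


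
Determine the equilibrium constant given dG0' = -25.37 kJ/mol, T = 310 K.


Keq = exp(-dG0 * 1000 / (R * T))
Keq = exp(-(-25.37) * 1000 / (8.314 * 310))
Keq = 18835.1868

18835.1868


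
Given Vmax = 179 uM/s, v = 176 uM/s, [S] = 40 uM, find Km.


Km = [S] * (Vmax - v) / v
Km = 40 * (179 - 176) / 176
Km = 0.6818 uM

0.6818 uM


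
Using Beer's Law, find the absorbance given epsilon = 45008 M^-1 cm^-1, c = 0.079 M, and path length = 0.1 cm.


A = epsilon * c * l
A = 45008 * 0.079 * 0.1
A = 355.5632

355.5632


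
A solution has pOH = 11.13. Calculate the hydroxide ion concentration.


[OH-] = 10^(-pOH)
[OH-] = 10^(-11.13)
[OH-] = 7.413e-12 M

7.413e-12 M


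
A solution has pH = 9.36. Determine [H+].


[H+] = 10^(-pH)
[H+] = 10^(-9.36)
[H+] = 4.365e-10 M

4.365e-10 M


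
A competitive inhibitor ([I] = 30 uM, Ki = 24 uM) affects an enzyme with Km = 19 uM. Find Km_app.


Km_app = Km * (1 + [I]/Ki)
Km_app = 19 * (1 + 30/24)
Km_app = 42.75 uM

42.75 uM


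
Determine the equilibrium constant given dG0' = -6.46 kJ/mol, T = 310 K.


Keq = exp(-dG0 * 1000 / (R * T))
Keq = exp(-(-6.46) * 1000 / (8.314 * 310))
Keq = 12.2614

12.2614


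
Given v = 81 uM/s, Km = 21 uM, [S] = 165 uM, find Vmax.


Vmax = v * (Km + [S]) / [S]
Vmax = 81 * (21 + 165) / 165
Vmax = 91.3091 uM/s

91.3091 uM/s


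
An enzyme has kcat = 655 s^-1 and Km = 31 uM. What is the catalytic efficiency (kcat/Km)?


Catalytic efficiency = kcat / Km
= 655 / 31
= 21.129 uM^-1*s^-1

21.129 uM^-1*s^-1


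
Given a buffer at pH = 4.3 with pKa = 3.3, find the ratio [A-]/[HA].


[A-]/[HA] = 10^(pH - pKa)
= 10^(4.3 - 3.3)
= 10.0

10.0


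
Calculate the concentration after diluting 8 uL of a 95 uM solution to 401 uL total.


C2 = C1 * V1 / V2
C2 = 95 * 8 / 401
C2 = 1.8953 uM

1.8953 uM


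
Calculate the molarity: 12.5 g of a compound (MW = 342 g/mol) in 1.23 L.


C = (mass / MW) / volume
C = (12.5 / 342) / 1.23
C = 0.0297 M

0.0297 M


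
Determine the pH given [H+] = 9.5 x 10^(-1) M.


pH = -log10([H+])
pH = -log10(9.5 x 10^(-1))
pH = 0.0223

0.0223


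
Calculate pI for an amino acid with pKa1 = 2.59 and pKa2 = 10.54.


pI = (pKa1 + pKa2) / 2
pI = (2.59 + 10.54) / 2
pI = 6.565

6.565


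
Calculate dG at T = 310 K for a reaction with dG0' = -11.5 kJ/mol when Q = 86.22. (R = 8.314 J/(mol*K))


dG = dG0' + RT * ln(Q) / 1000
dG = -11.5 + 8.314 * 310 * ln(86.22) / 1000
dG = -0.013 kJ/mol

-0.013 kJ/mol


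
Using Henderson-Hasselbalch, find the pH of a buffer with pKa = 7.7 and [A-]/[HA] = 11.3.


pH = pKa + log10([A-]/[HA])
pH = 7.7 + log10(11.3)
pH = 8.7531

8.7531


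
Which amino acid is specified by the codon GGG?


Standard genetic code lookup.
Codon GGG -> Gly

Gly


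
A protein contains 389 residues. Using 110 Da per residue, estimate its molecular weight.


MW = n_residues * 110 Da
MW = 389 * 110
MW = 42790 Da

42790 Da


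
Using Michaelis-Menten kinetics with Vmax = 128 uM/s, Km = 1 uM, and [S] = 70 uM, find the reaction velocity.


v = Vmax * [S] / (Km + [S])
v = 128 * 70 / (1 + 70)
v = 126.1972 uM/s

126.1972 uM/s


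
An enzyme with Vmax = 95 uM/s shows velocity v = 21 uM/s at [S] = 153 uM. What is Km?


Km = [S] * (Vmax - v) / v
Km = 153 * (95 - 21) / 21
Km = 539.1429 uM

539.1429 uM


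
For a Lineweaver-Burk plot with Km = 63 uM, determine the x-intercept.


x-intercept = -1/Km
= -1/63
= -0.0159 1/uM

-0.0159 1/uM


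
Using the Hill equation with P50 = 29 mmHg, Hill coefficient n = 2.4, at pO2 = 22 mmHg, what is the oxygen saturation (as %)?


Y = pO2^n / (P50^n + pO2^n)
Y = 22^2.4 / (29^2.4 + 22^2.4)
Y = 34.01%

34.01%


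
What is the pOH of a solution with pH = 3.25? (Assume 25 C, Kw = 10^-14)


pOH = 14 - pH
pOH = 14 - 3.25
pOH = 10.75

10.75


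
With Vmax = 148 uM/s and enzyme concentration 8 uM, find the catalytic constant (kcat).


kcat = Vmax / [E]t
kcat = 148 / 8
kcat = 18.5 s^-1

18.5 s^-1


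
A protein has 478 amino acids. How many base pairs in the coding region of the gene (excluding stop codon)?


Each amino acid = 1 codon = 3 bp
bp = 478 * 3 = 1434 bp

1434 bp


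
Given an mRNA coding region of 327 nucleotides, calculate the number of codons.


codons = nucleotides / 3
codons = 327 / 3 = 109

109


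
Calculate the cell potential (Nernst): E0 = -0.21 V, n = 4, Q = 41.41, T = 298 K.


E = E0 - (RT/nF) * ln(Q)
E = -0.21 - (8.314 * 298 / (4 * 96485)) * ln(41.41)
E = -0.2339 V

-0.2339 V


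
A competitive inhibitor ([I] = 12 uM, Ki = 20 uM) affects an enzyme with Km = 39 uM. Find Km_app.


Km_app = Km * (1 + [I]/Ki)
Km_app = 39 * (1 + 12/20)
Km_app = 62.4 uM

62.4 uM
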